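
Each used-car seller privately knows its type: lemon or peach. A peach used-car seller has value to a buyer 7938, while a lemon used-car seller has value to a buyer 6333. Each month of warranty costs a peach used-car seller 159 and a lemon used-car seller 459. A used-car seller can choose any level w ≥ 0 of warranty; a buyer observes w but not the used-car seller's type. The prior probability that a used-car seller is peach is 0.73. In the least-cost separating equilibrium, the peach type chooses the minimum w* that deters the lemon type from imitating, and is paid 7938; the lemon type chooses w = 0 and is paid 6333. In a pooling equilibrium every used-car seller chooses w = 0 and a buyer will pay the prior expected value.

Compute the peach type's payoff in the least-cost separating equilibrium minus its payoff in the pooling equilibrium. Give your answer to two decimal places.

-122.63

Least-cost separating signal: w* solves 6333 = 7938 − 459·w*, so w* = (7938 − 6333)/459 ≈ 3.4967.
Peach type's separating payoff: 7938 − 159 × w* = 7938 − 159 × (7938 − 6333)/459 = 7938 − 255195/459 ≈ 7382.0196.
Pooling payoff: 0.73 × 7938 + 0.27 × 6333 = 7504.65.
Difference: 7382.0196 − 7504.65 = -122.6304, i.e. -122.63 to two decimal places.
The peach type would prefer the pooling outcome.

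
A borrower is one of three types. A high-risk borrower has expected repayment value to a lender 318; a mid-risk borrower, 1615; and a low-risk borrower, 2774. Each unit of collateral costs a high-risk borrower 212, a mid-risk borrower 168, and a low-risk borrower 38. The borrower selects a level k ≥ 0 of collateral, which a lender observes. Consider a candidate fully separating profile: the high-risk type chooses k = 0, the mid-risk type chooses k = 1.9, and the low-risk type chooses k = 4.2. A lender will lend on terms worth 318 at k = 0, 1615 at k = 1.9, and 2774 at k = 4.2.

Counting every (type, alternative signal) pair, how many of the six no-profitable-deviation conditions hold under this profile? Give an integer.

3

Mid-risk (own payoff 1615 − 168×1.9 = 1295.8): to k=0 gives 318 → no gain ✓; to k=4.2 gives 2774 − 168×4.2 = 2068.4 → profitable ✗.
Low-risk (own payoff 2774 − 38×4.2 = 2614.4): to k=0 gives 318 → no gain ✓; to k=1.9 gives 1615 − 38×1.9 = 1542.8 → no gain ✓.
High-risk (own payoff 318): to k=1.9 gives 1615 − 212×1.9 = 1212.2 → profitable ✗; to k=4.2 gives 2774 − 212×4.2 = 1883.6 → profitable ✗.
3 of the 6 constraints hold; not an equilibrium.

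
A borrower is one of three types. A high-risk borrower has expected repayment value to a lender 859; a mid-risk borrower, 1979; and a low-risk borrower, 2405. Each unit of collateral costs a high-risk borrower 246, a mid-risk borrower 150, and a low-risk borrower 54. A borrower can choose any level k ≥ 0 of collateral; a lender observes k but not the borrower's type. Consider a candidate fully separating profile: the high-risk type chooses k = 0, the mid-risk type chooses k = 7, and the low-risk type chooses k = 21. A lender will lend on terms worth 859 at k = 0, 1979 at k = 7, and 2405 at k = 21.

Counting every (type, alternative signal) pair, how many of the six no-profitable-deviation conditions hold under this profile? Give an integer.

Low-risk (own payoff 2405 − 54×21 = 1271): to k=0 gives 859 → no gain ✓; to k=7 gives 1979 − 54×7 = 1601 → profitable ✗.
Mid-risk (own payoff 1979 − 150×7 = 929): to k=0 gives 859 → no gain ✓; to k=21 gives 2405 − 150×21 = -745 → no gain ✓.
High-risk (own payoff 859): to k=7 gives 1979 − 246×7 = 257 → no gain ✓; to k=21 gives 2405 − 246×21 = -2761 → no gain ✓.
5 of the 6 constraints hold; not an equilibrium.

5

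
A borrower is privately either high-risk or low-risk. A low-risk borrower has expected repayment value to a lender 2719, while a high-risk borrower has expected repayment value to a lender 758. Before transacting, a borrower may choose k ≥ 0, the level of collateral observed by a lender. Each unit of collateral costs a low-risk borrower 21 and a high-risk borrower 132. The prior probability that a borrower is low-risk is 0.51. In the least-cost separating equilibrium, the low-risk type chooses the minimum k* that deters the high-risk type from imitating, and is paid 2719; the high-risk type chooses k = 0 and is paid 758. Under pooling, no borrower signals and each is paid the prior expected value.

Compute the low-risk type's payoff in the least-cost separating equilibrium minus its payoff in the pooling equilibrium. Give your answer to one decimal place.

Least-cost separating signal: k* solves 758 = 2719 − 132·k*, so k* = (2719 − 758)/132 ≈ 14.8561.
Low-risk type's separating payoff: 2719 − 21 × k* = 2719 − 21 × (2719 − 758)/132 = 2719 − 41181/132 ≈ 2407.023.
Pooling payoff: 0.51 × 2719 + 0.49 × 758 = 1758.11.
Difference: 2407.023 − 1758.11 = 648.913, i.e. 648.9 to one decimal place.
The low-risk type prefers to separate.

648.9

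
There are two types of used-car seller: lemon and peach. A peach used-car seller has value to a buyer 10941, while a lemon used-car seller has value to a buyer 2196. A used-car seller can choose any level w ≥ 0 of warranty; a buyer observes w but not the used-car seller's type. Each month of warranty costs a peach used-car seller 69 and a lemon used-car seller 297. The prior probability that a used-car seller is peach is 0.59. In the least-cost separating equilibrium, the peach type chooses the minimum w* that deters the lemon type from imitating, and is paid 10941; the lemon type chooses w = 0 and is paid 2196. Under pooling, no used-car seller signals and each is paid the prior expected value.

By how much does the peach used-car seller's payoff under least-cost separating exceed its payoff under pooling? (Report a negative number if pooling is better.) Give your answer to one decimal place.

Least-cost separating signal: w* solves 2196 = 10941 − 297·w*, so w* = (10941 − 2196)/297 ≈ 29.4444.
Peach type's separating payoff: 10941 − 69 × w* = 10941 − 69 × (10941 − 2196)/297 = 10941 − 603405/297 ≈ 8909.333.
Pooling payoff: 0.59 × 10941 + 0.41 × 2196 = 7355.55.
Difference: 8909.333 − 7355.55 = 1553.783, i.e. 1553.8 to one decimal place.
The peach type prefers to separate.

1553.8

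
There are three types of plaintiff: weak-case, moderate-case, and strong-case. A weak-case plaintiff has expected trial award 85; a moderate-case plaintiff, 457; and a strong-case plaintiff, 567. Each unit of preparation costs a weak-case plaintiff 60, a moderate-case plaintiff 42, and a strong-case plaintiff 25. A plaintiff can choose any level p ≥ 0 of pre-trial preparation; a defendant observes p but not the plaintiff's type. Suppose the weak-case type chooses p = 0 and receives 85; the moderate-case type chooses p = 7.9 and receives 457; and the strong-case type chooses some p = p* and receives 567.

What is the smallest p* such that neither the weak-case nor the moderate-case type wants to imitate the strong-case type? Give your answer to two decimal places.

Weak-case type (on-path payoff 85) won't mimic when 85 ≥ 567 − 60·p*, i.e. p* ≥ 8.03.
Moderate-case type (on-path payoff 457 − 42×7.9 = 125.2) won't mimic when 125.2 ≥ 567 − 42·p*, i.e. p* ≥ 10.52.
Both must hold, so p* = max(8.03, 10.52) = 10.52. The moderate-case type's constraint binds.

10.52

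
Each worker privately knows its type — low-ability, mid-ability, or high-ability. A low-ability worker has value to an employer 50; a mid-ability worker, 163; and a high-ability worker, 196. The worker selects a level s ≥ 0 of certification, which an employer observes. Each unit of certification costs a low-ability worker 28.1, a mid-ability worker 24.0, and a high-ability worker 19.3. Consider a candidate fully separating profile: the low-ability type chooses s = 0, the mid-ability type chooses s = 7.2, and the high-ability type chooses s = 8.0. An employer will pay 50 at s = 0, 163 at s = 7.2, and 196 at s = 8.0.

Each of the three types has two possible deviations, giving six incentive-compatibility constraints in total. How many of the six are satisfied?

High-ability (own payoff 196 − 19.3×8.0 = 41.6): to s=0 gives 50 → profitable ✗; to s=7.2 gives 163 − 19.3×7.2 = 24.04 → no gain ✓.
Mid-ability (own payoff 163 − 24.0×7.2 = -9.8): to s=0 gives 50 → profitable ✗; to s=8.0 gives 196 − 24.0×8.0 = 4 → profitable ✗.
Low-ability (own payoff 50): to s=7.2 gives 163 − 28.1×7.2 = -39.32 → no gain ✓; to s=8.0 gives 196 − 28.1×8.0 = -28.8 → no gain ✓.
3 of the 6 constraints hold; not an equilibrium.

3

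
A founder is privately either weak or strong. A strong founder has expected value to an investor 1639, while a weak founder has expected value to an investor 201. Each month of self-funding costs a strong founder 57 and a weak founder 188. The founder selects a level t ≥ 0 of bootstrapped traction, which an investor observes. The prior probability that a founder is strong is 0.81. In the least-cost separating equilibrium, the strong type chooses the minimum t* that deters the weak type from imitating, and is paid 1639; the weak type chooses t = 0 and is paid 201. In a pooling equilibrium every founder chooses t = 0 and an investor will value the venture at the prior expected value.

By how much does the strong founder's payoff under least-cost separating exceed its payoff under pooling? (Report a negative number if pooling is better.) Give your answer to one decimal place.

Least-cost separating signal: t* solves 201 = 1639 − 188·t*, so t* = (1639 − 201)/188 ≈ 7.6489.
Strong type's separating payoff: 1639 − 57 × t* = 1639 − 57 × (1639 − 201)/188 = 1639 − 81966/188 ≈ 1203.011.
Pooling payoff: 0.81 × 1639 + 0.19 × 201 = 1365.78.
Difference: 1203.011 − 1365.78 = -162.769, i.e. -162.8 to one decimal place.
The strong type would prefer the pooling outcome.

-162.8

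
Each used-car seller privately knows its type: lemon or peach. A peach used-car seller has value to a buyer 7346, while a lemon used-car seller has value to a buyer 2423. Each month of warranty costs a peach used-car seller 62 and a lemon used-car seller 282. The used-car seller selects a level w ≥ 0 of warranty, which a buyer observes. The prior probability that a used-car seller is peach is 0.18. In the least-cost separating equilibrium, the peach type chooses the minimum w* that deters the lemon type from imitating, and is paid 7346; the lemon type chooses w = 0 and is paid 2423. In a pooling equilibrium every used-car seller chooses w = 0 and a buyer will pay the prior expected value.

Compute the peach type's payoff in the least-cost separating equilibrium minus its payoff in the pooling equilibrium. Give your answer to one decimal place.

Least-cost separating signal: w* solves 2423 = 7346 − 282·w*, so w* = (7346 − 2423)/282 ≈ 17.4574.
Peach type's separating payoff: 7346 − 62 × w* = 7346 − 62 × (7346 − 2423)/282 = 7346 − 305226/282 ≈ 6263.638.
Pooling payoff: 0.18 × 7346 + 0.82 × 2423 = 3309.14.
Difference: 6263.638 − 3309.14 = 2954.498, i.e. 2954.5 to one decimal place.
The peach type prefers to separate.

2954.5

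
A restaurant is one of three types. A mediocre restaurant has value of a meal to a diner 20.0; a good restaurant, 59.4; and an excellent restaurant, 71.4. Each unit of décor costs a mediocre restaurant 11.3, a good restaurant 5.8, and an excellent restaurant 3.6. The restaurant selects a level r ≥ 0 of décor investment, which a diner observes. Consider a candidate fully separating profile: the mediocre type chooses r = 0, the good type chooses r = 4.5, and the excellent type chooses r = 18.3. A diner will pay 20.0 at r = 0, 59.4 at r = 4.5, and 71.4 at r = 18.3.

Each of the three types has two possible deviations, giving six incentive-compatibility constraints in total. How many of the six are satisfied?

4

Mediocre (own payoff 20.0): to r=4.5 gives 59.4 − 11.3×4.5 = 8.55 → no gain ✓; to r=18.3 gives 71.4 − 11.3×18.3 = -135.39 → no gain ✓.
Good (own payoff 59.4 − 5.8×4.5 = 33.3): to r=0 gives 20.0 → no gain ✓; to r=18.3 gives 71.4 − 5.8×18.3 = -34.74 → no gain ✓.
Excellent (own payoff 71.4 − 3.6×18.3 = 5.52): to r=0 gives 20.0 → profitable ✗; to r=4.5 gives 59.4 − 3.6×4.5 = 43.2 → profitable ✗.
4 of the 6 constraints hold; not an equilibrium.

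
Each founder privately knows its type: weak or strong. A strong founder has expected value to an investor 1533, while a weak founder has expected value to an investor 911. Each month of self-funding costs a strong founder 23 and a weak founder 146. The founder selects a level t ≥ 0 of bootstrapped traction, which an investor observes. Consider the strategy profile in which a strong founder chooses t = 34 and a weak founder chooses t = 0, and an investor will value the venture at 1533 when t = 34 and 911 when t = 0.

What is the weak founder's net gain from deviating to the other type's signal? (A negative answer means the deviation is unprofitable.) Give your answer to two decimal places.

Playing t = 0 the weak founder receives 911.
Deviating to t = 34 brings payment 1533 at cost 146 × 34 = 4964, netting -3431.
Gain from deviating: -3431 − 911 = -4342.00.
The gain is negative, so the weak type's incentive-compatibility constraint is satisfied.

-4342.00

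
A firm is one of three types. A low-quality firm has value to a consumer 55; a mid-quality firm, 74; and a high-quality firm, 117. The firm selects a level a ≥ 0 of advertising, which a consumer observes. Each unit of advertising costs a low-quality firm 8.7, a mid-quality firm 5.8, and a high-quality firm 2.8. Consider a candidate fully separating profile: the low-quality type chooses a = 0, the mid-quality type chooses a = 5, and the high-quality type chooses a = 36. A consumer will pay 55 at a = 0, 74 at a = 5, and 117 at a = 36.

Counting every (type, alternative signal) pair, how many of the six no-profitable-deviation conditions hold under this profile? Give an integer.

Mid-quality (own payoff 74 − 5.8×5 = 45): to a=0 gives 55 → profitable ✗; to a=36 gives 117 − 5.8×36 = -91.8 → no gain ✓.
Low-quality (own payoff 55): to a=5 gives 74 − 8.7×5 = 30.5 → no gain ✓; to a=36 gives 117 − 8.7×36 = -196.2 → no gain ✓.
High-quality (own payoff 117 − 2.8×36 = 16.2): to a=0 gives 55 → profitable ✗; to a=5 gives 74 − 2.8×5 = 60 → profitable ✗.
3 of the 6 constraints hold; not an equilibrium.

3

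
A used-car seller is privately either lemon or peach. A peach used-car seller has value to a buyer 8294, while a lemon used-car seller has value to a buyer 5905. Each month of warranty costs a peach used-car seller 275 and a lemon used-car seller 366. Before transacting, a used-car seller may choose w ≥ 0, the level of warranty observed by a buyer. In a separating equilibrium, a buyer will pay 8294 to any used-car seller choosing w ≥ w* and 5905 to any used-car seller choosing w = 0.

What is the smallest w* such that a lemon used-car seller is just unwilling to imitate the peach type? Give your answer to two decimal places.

A lemon used-car seller choosing w = 0 receives 5905.
Imitating at w* instead would pay 8294 at cost 366·w*, netting 8294 − 366·w*.
Indifference: 5905 = 8294 − 366·w*, so w* = (8294 − 5905) / 366 ≈ 6.53.
At w* the lemon type's incentive constraint just binds; the peach type strictly prefers w* since its per-unit cost is lower.

6.53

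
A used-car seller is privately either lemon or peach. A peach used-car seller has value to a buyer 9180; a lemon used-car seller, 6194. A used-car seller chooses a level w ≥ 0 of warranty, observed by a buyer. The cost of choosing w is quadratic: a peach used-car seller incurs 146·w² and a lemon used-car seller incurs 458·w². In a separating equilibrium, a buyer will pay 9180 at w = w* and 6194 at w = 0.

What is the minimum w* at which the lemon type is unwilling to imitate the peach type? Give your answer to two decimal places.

2.55

The lemon type at w = 0 receives 6194; imitating at w* yields 9180 − 458·w*².
Indifference: 6194 = 9180 − 458·w*², so w*² = (9180 − 6194) / 458 ≈ 6.5197.
w* = √6.5197 ≈ 2.55.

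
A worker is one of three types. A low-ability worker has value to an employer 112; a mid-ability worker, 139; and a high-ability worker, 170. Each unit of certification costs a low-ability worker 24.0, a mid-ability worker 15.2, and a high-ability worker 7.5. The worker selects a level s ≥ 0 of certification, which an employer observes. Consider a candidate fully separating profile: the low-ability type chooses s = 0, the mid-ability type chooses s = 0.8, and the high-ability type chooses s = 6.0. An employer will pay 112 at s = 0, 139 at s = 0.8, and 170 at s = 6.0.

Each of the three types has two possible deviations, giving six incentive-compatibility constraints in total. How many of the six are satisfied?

Mid-ability (own payoff 139 − 15.2×0.8 = 126.84): to s=0 gives 112 → no gain ✓; to s=6.0 gives 170 − 15.2×6.0 = 78.8 → no gain ✓.
High-ability (own payoff 170 − 7.5×6.0 = 125): to s=0 gives 112 → no gain ✓; to s=0.8 gives 139 − 7.5×0.8 = 133 → profitable ✗.
Low-ability (own payoff 112): to s=0.8 gives 139 − 24.0×0.8 = 119.8 → profitable ✗; to s=6.0 gives 170 − 24.0×6.0 = 26 → no gain ✓.
4 of the 6 constraints hold; not an equilibrium.

4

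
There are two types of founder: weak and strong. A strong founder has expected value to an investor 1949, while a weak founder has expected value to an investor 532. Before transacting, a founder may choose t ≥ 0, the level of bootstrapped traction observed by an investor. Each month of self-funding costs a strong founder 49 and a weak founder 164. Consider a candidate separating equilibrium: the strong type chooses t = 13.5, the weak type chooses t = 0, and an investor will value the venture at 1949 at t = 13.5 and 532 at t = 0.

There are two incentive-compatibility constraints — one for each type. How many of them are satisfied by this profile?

Strong type: signal → 1949 − 49 × 13.5 = 1287.5; deviate to 0 → 532. IC holds (1287.5 ≥ 532).
Weak type: stay at 0 → 532; mimic → 1949 − 164 × 13.5 = -265. IC holds (532 ≥ -265).
2 of 2 constraints hold, so this is a separating equilibrium.

2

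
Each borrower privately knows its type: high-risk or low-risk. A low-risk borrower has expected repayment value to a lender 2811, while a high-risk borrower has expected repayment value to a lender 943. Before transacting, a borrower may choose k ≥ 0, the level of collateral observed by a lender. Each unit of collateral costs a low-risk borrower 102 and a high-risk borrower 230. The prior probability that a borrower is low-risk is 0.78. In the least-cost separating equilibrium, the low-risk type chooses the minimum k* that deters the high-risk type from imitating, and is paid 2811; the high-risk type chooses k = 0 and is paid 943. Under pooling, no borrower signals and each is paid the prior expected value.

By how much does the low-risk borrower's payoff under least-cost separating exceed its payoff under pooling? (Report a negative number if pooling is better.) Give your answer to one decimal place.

Least-cost separating signal: k* solves 943 = 2811 − 230·k*, so k* = (2811 − 943)/230 ≈ 8.1217.
Low-risk type's separating payoff: 2811 − 102 × k* = 2811 − 102 × (2811 − 943)/230 = 2811 − 190536/230 ≈ 1982.583.
Pooling payoff: 0.78 × 2811 + 0.22 × 943 = 2400.04.
Difference: 1982.583 − 2400.04 = -417.457, i.e. -417.5 to one decimal place.
The low-risk type would prefer the pooling outcome.

-417.5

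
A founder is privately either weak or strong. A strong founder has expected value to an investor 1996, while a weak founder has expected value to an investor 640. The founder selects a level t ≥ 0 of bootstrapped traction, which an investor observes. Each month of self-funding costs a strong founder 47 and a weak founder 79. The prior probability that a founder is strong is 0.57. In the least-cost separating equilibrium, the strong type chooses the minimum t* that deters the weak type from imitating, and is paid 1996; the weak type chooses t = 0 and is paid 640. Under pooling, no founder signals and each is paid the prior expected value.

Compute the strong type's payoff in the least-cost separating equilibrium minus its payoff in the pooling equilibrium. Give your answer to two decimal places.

-223.65

Least-cost separating signal: t* solves 640 = 1996 − 79·t*, so t* = (1996 − 640)/79 ≈ 17.1646.
Strong type's separating payoff: 1996 − 47 × t* = 1996 − 47 × (1996 − 640)/79 = 1996 − 63732/79 ≈ 1189.2658.
Pooling payoff: 0.57 × 1996 + 0.43 × 640 = 1412.92.
Difference: 1189.2658 − 1412.92 = -223.6542, i.e. -223.65 to two decimal places.
The strong type would prefer the pooling outcome.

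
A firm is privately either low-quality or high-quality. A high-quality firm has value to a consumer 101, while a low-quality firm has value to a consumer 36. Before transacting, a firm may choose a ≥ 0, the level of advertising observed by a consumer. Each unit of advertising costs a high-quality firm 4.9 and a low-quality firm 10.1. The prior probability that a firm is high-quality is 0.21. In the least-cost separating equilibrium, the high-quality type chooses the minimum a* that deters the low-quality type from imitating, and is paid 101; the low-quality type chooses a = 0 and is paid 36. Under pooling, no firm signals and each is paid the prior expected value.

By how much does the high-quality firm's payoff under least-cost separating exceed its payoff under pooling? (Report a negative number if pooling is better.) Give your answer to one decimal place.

19.8

Least-cost separating signal: a* solves 36 = 101 − 10.1·a*, so a* = (101 − 36)/10.1 ≈ 6.4356.
High-quality type's separating payoff: 101 − 4.9 × a* = 101 − 4.9 × (101 − 36)/10.1 = 101 − 318.5/10.1 ≈ 69.465.
Pooling payoff: 0.21 × 101 + 0.79 × 36 = 49.65.
Difference: 69.465 − 49.65 = 19.815, i.e. 19.8 to one decimal place.
The high-quality type prefers to separate.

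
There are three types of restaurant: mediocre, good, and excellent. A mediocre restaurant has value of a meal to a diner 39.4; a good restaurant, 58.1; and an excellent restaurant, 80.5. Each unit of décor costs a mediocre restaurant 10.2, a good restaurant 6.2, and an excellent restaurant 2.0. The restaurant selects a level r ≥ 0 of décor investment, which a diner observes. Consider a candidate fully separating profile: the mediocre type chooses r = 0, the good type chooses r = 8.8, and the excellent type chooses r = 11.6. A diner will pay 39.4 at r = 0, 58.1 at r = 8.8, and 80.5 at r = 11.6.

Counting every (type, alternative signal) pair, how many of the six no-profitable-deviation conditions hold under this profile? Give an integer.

Good (own payoff 58.1 − 6.2×8.8 = 3.54): to r=0 gives 39.4 → profitable ✗; to r=11.6 gives 80.5 − 6.2×11.6 = 8.58 → profitable ✗.
Excellent (own payoff 80.5 − 2.0×11.6 = 57.3): to r=0 gives 39.4 → no gain ✓; to r=8.8 gives 58.1 − 2.0×8.8 = 40.5 → no gain ✓.
Mediocre (own payoff 39.4): to r=8.8 gives 58.1 − 10.2×8.8 = -31.66 → no gain ✓; to r=11.6 gives 80.5 − 10.2×11.6 = -37.82 → no gain ✓.
4 of the 6 constraints hold; not an equilibrium.

4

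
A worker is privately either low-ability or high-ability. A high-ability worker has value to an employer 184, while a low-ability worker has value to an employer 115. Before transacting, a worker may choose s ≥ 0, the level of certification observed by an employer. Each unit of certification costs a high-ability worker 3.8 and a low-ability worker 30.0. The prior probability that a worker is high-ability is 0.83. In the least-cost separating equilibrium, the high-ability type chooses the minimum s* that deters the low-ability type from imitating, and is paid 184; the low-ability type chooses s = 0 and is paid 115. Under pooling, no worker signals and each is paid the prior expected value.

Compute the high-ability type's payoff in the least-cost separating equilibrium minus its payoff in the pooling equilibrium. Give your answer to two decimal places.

Least-cost separating signal: s* solves 115 = 184 − 30.0·s*, so s* = (184 − 115)/30.0 = 2.3.
High-ability type's separating payoff: 184 − 3.8 × s* = 184 − 3.8 × (184 − 115)/30.0 = 184 − 262.2/30.0 = 175.26.
Pooling payoff: 0.83 × 184 + 0.17 × 115 = 172.27.
Difference: 175.26 − 172.27 = 2.99.
The high-ability type prefers to separate.

2.99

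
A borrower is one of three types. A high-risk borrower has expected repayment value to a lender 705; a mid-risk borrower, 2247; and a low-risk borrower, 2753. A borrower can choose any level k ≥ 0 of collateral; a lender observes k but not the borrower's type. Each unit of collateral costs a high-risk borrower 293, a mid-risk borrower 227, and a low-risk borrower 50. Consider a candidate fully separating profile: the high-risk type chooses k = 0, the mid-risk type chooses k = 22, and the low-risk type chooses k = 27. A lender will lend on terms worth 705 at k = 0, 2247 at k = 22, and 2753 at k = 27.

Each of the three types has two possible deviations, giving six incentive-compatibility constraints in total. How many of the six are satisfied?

5

Low-risk (own payoff 2753 − 50×27 = 1403): to k=0 gives 705 → no gain ✓; to k=22 gives 2247 − 50×22 = 1147 → no gain ✓.
Mid-risk (own payoff 2247 − 227×22 = -2747): to k=0 gives 705 → profitable ✗; to k=27 gives 2753 − 227×27 = -3376 → no gain ✓.
High-risk (own payoff 705): to k=22 gives 2247 − 293×22 = -4199 → no gain ✓; to k=27 gives 2753 − 293×27 = -5158 → no gain ✓.
5 of the 6 constraints hold; not an equilibrium.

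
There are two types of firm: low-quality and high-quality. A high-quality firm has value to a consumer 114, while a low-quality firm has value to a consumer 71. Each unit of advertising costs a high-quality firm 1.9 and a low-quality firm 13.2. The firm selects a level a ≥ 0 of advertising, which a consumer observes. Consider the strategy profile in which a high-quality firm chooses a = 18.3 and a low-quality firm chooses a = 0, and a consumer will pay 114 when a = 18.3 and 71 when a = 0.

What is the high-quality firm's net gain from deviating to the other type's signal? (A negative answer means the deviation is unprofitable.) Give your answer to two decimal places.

-8.23

Playing a = 18.3 the high-quality firm receives 114 − 1.9 × 18.3 = 79.23.
Deviating to a = 0 yields 71 instead.
Gain from deviating: 71 − 79.23 = -8.23.
The gain is negative, so the high-quality type's incentive-compatibility constraint is satisfied.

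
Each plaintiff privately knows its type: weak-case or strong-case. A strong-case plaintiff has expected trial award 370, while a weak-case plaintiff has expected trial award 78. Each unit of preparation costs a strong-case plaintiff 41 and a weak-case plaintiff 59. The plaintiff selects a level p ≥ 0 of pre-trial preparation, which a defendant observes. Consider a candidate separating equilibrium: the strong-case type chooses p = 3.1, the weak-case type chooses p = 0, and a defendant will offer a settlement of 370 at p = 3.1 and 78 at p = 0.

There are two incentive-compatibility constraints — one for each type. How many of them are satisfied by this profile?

1

Weak-case type: stay at 0 → 78; mimic → 370 − 59 × 3.1 = 187.1. IC fails (78 < 187.1).
Strong-case type: signal → 370 − 41 × 3.1 = 242.9; deviate to 0 → 78. IC holds (242.9 ≥ 78).
1 of 2 constraints hold, so this profile is not an equilibrium.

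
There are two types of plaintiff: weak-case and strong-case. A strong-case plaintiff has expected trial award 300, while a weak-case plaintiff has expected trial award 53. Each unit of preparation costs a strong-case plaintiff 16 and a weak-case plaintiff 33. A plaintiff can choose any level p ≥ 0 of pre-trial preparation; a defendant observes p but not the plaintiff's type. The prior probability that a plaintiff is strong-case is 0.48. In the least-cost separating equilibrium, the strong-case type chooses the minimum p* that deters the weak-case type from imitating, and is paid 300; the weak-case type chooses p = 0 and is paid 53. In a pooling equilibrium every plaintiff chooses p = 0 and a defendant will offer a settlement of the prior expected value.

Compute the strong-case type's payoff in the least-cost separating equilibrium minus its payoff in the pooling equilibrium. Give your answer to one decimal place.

Least-cost separating signal: p* solves 53 = 300 − 33·p*, so p* = (300 − 53)/33 ≈ 7.4848.
Strong-case type's separating payoff: 300 − 16 × p* = 300 − 16 × (300 − 53)/33 = 300 − 3952/33 ≈ 180.242.
Pooling payoff: 0.48 × 300 + 0.52 × 53 = 171.56.
Difference: 180.242 − 171.56 = 8.682, i.e. 8.7 to one decimal place.
The strong-case type prefers to separate.

8.7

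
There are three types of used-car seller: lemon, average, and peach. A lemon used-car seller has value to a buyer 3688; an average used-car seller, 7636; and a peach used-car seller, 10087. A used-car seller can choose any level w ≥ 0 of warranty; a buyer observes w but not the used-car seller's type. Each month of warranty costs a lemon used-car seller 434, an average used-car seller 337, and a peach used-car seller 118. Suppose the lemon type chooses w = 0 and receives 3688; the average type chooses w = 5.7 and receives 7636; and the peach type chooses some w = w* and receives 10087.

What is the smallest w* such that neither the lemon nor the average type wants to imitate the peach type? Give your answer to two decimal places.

Average type (on-path payoff 7636 − 337×5.7 = 5715.1) won't mimic when 5715.1 ≥ 10087 − 337·w*, i.e. w* ≥ 12.97.
Lemon type (on-path payoff 3688) won't mimic when 3688 ≥ 10087 − 434·w*, i.e. w* ≥ 14.74.
Both must hold, so w* = max(14.74, 12.97) = 14.74. The lemon type's constraint binds.

14.74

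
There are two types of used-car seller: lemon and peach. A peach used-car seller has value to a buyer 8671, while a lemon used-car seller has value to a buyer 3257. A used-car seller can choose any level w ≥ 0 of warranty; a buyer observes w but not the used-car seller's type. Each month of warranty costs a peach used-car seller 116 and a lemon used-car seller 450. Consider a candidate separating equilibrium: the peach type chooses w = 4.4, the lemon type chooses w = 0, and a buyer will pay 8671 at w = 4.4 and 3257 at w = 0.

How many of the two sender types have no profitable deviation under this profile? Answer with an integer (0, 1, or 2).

1

Peach type: signal → 8671 − 116 × 4.4 = 8160.6; deviate to 0 → 3257. IC holds (8160.6 ≥ 3257).
Lemon type: stay at 0 → 3257; mimic → 8671 − 450 × 4.4 = 6691. IC fails (3257 < 6691).
1 of 2 constraints hold, so this profile is not an equilibrium.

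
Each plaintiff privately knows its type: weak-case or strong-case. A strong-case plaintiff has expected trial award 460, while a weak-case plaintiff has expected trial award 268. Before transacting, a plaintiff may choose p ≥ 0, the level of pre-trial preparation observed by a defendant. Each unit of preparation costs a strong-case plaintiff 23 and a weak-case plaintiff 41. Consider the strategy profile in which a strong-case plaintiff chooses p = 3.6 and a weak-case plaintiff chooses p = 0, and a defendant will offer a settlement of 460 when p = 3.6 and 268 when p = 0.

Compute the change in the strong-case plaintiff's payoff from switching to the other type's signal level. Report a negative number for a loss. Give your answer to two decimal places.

Playing p = 3.6 the strong-case plaintiff receives 460 − 23 × 3.6 = 377.2.
Deviating to p = 0 yields 268 instead.
Gain from deviating: 268 − 377.2 = -109.20.
The gain is negative, so the strong-case type's incentive-compatibility constraint is satisfied.

-109.20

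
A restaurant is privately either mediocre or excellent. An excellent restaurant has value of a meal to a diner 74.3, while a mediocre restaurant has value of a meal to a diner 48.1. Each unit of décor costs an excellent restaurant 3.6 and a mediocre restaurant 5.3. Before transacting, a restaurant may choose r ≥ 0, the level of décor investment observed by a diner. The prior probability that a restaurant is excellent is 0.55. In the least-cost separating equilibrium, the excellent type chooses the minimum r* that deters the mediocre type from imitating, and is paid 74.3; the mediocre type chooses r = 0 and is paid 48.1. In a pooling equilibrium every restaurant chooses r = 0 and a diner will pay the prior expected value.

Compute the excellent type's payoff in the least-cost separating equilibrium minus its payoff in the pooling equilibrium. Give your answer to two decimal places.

Least-cost separating signal: r* solves 48.1 = 74.3 − 5.3·r*, so r* = (74.3 − 48.1)/5.3 ≈ 4.9434.
Excellent type's separating payoff: 74.3 − 3.6 × r* = 74.3 − 3.6 × (74.3 − 48.1)/5.3 = 74.3 − 94.32/5.3 ≈ 56.5038.
Pooling payoff: 0.55 × 74.3 + 0.45 × 48.1 = 62.51.
Difference: 56.5038 − 62.51 = -6.0062, i.e. -6.01 to two decimal places.
The excellent type would prefer the pooling outcome.

-6.01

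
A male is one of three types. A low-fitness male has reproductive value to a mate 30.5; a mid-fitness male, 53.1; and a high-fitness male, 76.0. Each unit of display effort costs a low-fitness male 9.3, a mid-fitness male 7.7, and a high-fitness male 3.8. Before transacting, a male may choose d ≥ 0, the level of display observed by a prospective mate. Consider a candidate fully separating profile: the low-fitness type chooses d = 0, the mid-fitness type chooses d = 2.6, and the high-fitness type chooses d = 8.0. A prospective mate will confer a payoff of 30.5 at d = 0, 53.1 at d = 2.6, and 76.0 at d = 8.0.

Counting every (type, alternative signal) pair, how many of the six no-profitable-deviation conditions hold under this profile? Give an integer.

Low-fitness (own payoff 30.5): to d=2.6 gives 53.1 − 9.3×2.6 = 28.92 → no gain ✓; to d=8.0 gives 76.0 − 9.3×8.0 = 1.6 → no gain ✓.
High-fitness (own payoff 76.0 − 3.8×8.0 = 45.6): to d=0 gives 30.5 → no gain ✓; to d=2.6 gives 53.1 − 3.8×2.6 = 43.22 → no gain ✓.
Mid-fitness (own payoff 53.1 − 7.7×2.6 = 33.08): to d=0 gives 30.5 → no gain ✓; to d=8.0 gives 76.0 − 7.7×8.0 = 14.4 → no gain ✓.
6 of the 6 constraints hold; this profile is a separating equilibrium.

6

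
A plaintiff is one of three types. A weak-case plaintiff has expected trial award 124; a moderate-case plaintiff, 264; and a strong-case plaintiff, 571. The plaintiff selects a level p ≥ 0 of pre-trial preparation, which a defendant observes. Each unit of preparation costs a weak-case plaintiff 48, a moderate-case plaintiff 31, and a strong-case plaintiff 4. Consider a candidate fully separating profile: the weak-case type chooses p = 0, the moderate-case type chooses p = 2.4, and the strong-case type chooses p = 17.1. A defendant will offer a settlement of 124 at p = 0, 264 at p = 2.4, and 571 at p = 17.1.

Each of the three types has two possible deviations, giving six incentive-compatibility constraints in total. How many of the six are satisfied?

5

Strong-case (own payoff 571 − 4×17.1 = 502.6): to p=0 gives 124 → no gain ✓; to p=2.4 gives 264 − 4×2.4 = 254.4 → no gain ✓.
Weak-case (own payoff 124): to p=2.4 gives 264 − 48×2.4 = 148.8 → profitable ✗; to p=17.1 gives 571 − 48×17.1 = -249.8 → no gain ✓.
Moderate-case (own payoff 264 − 31×2.4 = 189.6): to p=0 gives 124 → no gain ✓; to p=17.1 gives 571 − 31×17.1 = 40.9 → no gain ✓.
5 of the 6 constraints hold; not an equilibrium.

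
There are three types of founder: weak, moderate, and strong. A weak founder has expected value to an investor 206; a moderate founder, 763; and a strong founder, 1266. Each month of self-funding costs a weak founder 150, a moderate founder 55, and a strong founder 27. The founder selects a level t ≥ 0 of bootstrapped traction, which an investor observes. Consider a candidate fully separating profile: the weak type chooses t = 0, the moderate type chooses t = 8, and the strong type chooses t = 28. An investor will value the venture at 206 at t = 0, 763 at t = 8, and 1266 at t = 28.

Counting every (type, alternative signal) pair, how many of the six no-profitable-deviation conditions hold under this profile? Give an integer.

5

Moderate (own payoff 763 − 55×8 = 323): to t=0 gives 206 → no gain ✓; to t=28 gives 1266 − 55×28 = -274 → no gain ✓.
Weak (own payoff 206): to t=8 gives 763 − 150×8 = -437 → no gain ✓; to t=28 gives 1266 − 150×28 = -2934 → no gain ✓.
Strong (own payoff 1266 − 27×28 = 510): to t=0 gives 206 → no gain ✓; to t=8 gives 763 − 27×8 = 547 → profitable ✗.
5 of the 6 constraints hold; not an equilibrium.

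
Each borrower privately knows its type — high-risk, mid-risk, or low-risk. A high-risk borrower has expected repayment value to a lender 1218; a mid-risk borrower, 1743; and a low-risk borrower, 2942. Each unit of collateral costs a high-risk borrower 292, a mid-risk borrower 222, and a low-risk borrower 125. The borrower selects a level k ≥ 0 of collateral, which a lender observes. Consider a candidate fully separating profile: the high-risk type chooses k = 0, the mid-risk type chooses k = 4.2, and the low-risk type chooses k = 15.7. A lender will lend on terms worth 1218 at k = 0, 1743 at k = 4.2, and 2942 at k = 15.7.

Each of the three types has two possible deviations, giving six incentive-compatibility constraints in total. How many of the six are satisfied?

Low-risk (own payoff 2942 − 125×15.7 = 979.5): to k=0 gives 1218 → profitable ✗; to k=4.2 gives 1743 − 125×4.2 = 1218 → profitable ✗.
High-risk (own payoff 1218): to k=4.2 gives 1743 − 292×4.2 = 516.6 → no gain ✓; to k=15.7 gives 2942 − 292×15.7 = -1642.4 → no gain ✓.
Mid-risk (own payoff 1743 − 222×4.2 = 810.6): to k=0 gives 1218 → profitable ✗; to k=15.7 gives 2942 − 222×15.7 = -543.4 → no gain ✓.
3 of the 6 constraints hold; not an equilibrium.

3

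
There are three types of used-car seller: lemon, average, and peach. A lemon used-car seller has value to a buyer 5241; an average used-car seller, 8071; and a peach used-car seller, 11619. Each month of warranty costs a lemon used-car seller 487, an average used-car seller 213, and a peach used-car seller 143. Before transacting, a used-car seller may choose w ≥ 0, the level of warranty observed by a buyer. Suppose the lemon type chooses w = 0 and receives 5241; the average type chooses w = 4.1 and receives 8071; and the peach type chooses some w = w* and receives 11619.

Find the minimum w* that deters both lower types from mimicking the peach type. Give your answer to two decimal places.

Average type (on-path payoff 8071 − 213×4.1 = 7197.7) won't mimic when 7197.7 ≥ 11619 − 213·w*, i.e. w* ≥ 20.76.
Lemon type (on-path payoff 5241) won't mimic when 5241 ≥ 11619 − 487·w*, i.e. w* ≥ 13.10.
Both must hold, so w* = max(13.10, 20.76) = 20.76. The average type's constraint binds.

20.76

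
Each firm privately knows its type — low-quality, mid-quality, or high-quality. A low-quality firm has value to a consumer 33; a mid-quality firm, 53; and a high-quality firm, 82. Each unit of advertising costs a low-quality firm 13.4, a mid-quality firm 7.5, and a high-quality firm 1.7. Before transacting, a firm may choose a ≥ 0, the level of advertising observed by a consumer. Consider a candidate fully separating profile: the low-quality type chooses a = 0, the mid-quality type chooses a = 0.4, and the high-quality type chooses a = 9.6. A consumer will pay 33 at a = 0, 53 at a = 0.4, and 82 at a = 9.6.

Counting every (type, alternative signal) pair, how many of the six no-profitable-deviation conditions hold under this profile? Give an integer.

Mid-quality (own payoff 53 − 7.5×0.4 = 50): to a=0 gives 33 → no gain ✓; to a=9.6 gives 82 − 7.5×9.6 = 10 → no gain ✓.
Low-quality (own payoff 33): to a=0.4 gives 53 − 13.4×0.4 = 47.64 → profitable ✗; to a=9.6 gives 82 − 13.4×9.6 = -46.64 → no gain ✓.
High-quality (own payoff 82 − 1.7×9.6 = 65.68): to a=0 gives 33 → no gain ✓; to a=0.4 gives 53 − 1.7×0.4 = 52.32 → no gain ✓.
5 of the 6 constraints hold; not an equilibrium.

5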